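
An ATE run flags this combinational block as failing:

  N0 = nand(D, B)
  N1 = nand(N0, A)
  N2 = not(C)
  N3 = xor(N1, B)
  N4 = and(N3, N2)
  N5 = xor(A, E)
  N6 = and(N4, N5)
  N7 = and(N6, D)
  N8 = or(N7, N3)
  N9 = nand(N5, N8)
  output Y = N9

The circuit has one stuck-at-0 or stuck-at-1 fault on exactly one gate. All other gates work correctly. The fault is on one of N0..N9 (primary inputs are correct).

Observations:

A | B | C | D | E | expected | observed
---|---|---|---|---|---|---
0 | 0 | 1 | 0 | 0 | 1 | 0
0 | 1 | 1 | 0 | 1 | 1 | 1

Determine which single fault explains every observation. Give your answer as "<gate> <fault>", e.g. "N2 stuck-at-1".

Fault-free values for test 1 (A=0, B=0, C=1, D=0, E=0): N0=1, N1=1, N2=0, N3=1, N4=0, N5=0, N6=0, N7=0, N8=1, N9=1, giving Y=1. Observed 0.
Test 1: faults giving observed 0 are {N5 stuck-at-1, N9 stuck-at-0}.
Test 2 (A=0, B=1, C=1, D=0, E=1): fault-free N0=1, N1=1, N2=0, N3=0, N4=0, N5=1, N6=0, N7=0, N8=0, N9=1 → 1; observed 1. Eliminates N9 stuck-at-0.
Only N5 stuck-at-1 is consistent with every test.

N5 stuck-at-1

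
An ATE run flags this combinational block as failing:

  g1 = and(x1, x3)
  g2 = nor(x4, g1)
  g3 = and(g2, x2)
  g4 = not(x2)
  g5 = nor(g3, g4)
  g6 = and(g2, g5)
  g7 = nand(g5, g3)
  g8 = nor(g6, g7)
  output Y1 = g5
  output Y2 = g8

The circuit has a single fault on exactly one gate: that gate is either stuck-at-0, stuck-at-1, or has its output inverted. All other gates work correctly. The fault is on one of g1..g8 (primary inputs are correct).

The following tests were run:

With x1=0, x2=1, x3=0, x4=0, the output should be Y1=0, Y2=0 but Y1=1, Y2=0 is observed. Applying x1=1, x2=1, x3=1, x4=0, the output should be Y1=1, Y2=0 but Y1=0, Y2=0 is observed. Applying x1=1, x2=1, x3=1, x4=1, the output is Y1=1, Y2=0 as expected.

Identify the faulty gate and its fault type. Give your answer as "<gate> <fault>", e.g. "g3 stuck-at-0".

g1 inverted output

Fault-free values for test 1 (x1=0, x2=1, x3=0, x4=0): g1=0, g2=1, g3=1, g4=0, g5=0, g6=0, g7=1, g8=0, giving Y1=0, Y2=0. Observed Y1=1, Y2=0.
Test 1: faults giving observed Y1=1, Y2=0 are {g1 stuck-at-1, g1 inverted output, g2 stuck-at-0, g2 inverted output, g3 stuck-at-0, g3 inverted output, g5 stuck-at-1, g5 inverted output}.
Test 2 (x1=1, x2=1, x3=1, x4=0): fault-free g1=1, g2=0, g3=0, g4=0, g5=1, g6=0, g7=1, g8=0 → Y1=1, Y2=0; observed Y1=0, Y2=0. Eliminates g1 stuck-at-1, g2 stuck-at-0, g3 stuck-at-0, g5 stuck-at-1.
Test 3 (x1=1, x2=1, x3=1, x4=1): fault-free g1=1, g2=0, g3=0, g4=0, g5=1, g6=0, g7=1, g8=0 → Y1=1, Y2=0; observed Y1=1, Y2=0. Eliminates g2 inverted output, g3 inverted output, g5 inverted output.
Only g1 inverted output is consistent with every test.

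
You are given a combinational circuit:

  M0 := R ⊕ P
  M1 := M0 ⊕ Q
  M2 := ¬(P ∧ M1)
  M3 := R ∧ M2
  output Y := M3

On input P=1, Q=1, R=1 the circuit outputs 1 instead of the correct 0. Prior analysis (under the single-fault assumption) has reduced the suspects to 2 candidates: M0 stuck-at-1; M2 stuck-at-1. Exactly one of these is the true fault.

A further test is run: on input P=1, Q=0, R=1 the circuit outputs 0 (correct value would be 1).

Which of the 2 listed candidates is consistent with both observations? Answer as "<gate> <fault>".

M0 stuck-at-1

Evaluate each candidate on input P=1, Q=0, R=1:
  M0 stuck-at-1: M0=1 [stuck-at-1], M1=1, M2=0, M3=0 → 0 — matches
  M2 stuck-at-1: M0=0, M1=0, M2=1 [stuck-at-1], M3=1 → 1 — eliminated
Only M0 stuck-at-1 reproduces the observed 0.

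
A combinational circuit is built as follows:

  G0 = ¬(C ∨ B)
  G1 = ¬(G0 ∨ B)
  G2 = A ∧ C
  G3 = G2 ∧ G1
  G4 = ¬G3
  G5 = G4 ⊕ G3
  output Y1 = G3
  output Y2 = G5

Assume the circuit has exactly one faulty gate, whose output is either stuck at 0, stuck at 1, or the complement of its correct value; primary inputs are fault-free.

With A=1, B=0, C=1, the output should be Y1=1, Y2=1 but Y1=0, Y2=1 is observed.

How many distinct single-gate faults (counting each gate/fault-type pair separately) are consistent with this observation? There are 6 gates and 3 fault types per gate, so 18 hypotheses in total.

8

Fault-free: G0=0, G1=1, G2=1, G3=1, G4=0, G5=1 → Y1=1, Y2=1. Observed Y1=0, Y2=1.
  G0: stuck-at-1, inverted output ✓; others ✗
  G1: stuck-at-0, inverted output ✓; others ✗
  G2: stuck-at-0, inverted output ✓; others ✗
  G3: stuck-at-0, inverted output ✓; others ✗
  G4: none of the 3 fault types match ✗
  G5: none of the 3 fault types match ✗
Consistent faults: {G0 stuck-at-1, G0 inverted output, G1 stuck-at-0, G1 inverted output, G2 stuck-at-0, G2 inverted output, G3 stuck-at-0, G3 inverted output} — 8 in all.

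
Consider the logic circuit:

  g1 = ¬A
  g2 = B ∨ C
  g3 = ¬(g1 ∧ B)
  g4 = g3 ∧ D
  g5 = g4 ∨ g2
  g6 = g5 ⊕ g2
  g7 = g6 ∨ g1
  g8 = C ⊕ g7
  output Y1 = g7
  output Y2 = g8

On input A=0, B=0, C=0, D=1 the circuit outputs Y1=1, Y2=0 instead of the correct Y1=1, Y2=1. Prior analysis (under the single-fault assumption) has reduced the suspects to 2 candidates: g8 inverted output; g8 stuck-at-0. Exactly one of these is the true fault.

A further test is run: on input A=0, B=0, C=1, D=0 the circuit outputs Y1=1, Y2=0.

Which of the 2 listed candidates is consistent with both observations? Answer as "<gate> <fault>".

g8 stuck-at-0

Evaluate each candidate on input A=0, B=0, C=1, D=0:
  g8 inverted output: g1=1, g2=1, g3=1, g4=0, g5=1, g6=0, g7=1, g8=1 [inverted output] → Y1=1, Y2=1 — eliminated
  g8 stuck-at-0: g1=1, g2=1, g3=1, g4=0, g5=1, g6=0, g7=1, g8=0 [stuck-at-0] → Y1=1, Y2=0 — matches
Only g8 stuck-at-0 reproduces the observed Y1=1, Y2=0.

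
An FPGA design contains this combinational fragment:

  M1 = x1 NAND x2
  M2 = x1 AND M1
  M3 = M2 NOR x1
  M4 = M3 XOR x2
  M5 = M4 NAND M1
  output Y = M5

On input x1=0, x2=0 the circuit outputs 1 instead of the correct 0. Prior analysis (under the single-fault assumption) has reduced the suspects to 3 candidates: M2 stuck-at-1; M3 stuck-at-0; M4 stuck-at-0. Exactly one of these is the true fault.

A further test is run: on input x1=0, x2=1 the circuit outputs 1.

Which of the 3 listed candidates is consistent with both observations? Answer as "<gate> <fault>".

M4 stuck-at-0

Evaluate each candidate on input x1=0, x2=1:
  M2 stuck-at-1: M1=1, M2=1 [stuck-at-1], M3=0, M4=1, M5=0 → 0 — eliminated
  M3 stuck-at-0: M1=1, M2=0, M3=0 [stuck-at-0], M4=1, M5=0 → 0 — eliminated
  M4 stuck-at-0: M1=1, M2=0, M3=1, M4=0 [stuck-at-0], M5=1 → 1 — matches
Only M4 stuck-at-0 reproduces the observed 1.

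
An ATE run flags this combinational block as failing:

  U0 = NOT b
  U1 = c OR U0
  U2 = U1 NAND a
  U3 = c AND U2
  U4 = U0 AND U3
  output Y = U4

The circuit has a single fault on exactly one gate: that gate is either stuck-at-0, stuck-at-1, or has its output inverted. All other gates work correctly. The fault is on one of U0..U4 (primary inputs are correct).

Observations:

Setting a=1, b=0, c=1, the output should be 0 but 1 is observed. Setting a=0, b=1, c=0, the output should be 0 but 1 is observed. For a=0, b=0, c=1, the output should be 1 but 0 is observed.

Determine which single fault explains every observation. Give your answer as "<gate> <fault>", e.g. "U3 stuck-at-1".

U4 inverted output

Fault-free values for test 1 (a=1, b=0, c=1): U0=1, U1=1, U2=0, U3=0, U4=0, giving Y=0. Observed 1.
Test 1: faults giving observed 1 are {U1 stuck-at-0, U1 inverted output, U2 stuck-at-1, U2 inverted output, U3 stuck-at-1, U3 inverted output, U4 stuck-at-1, U4 inverted output}.
Test 2 (a=0, b=1, c=0): fault-free U0=0, U1=0, U2=1, U3=0, U4=0 → 0; observed 1. Eliminates U1 stuck-at-0, U1 inverted output, U2 stuck-at-1, U2 inverted output, U3 stuck-at-1, U3 inverted output.
Test 3 (a=0, b=0, c=1): fault-free U0=1, U1=1, U2=1, U3=1, U4=1 → 1; observed 0. Eliminates U4 stuck-at-1.
Only U4 inverted output is consistent with every test.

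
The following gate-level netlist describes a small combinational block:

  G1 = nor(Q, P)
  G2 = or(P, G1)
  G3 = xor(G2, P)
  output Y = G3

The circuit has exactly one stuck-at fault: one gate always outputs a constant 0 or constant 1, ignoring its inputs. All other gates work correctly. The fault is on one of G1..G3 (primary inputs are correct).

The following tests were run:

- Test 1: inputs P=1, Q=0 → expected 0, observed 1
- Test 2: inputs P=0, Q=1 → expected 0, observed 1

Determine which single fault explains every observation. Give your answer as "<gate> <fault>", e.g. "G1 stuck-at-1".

G3 stuck-at-1

Fault-free values for test 1 (P=1, Q=0): G1=0, G2=1, G3=0, giving Y=0. Observed 1.
Test 1: faults giving observed 1 are {G2 stuck-at-0, G3 stuck-at-1}.
Test 2 (P=0, Q=1): fault-free G1=0, G2=0, G3=0 → 0; observed 1. Eliminates G2 stuck-at-0.
Only G3 stuck-at-1 is consistent with every test.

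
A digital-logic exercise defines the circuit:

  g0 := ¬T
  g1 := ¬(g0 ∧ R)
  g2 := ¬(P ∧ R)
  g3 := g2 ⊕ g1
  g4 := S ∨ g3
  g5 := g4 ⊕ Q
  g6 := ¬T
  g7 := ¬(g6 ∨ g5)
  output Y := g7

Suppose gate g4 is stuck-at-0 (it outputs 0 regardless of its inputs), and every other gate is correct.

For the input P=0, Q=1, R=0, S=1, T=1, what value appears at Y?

0

Propagate with g4 forced: g0=0, g1=1, g2=1, g3=0, g4=0 [stuck-at-0], g5=1, g6=0, g7=0.
So Y = 0. (Without the fault it would be 1.)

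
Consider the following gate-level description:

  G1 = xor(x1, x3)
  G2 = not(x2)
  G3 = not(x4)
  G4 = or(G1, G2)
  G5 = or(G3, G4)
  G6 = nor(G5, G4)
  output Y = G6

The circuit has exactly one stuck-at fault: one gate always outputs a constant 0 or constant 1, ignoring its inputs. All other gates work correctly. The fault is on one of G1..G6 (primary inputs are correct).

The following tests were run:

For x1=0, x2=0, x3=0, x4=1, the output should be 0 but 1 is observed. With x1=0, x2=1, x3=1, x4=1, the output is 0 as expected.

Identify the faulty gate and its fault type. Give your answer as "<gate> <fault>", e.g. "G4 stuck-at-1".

G2 stuck-at-0

Fault-free values for test 1 (x1=0, x2=0, x3=0, x4=1): G1=0, G2=1, G3=0, G4=1, G5=1, G6=0, giving Y=0. Observed 1.
Test 1: faults giving observed 1 are {G2 stuck-at-0, G4 stuck-at-0, G6 stuck-at-1}.
Test 2 (x1=0, x2=1, x3=1, x4=1): fault-free G1=1, G2=0, G3=0, G4=1, G5=1, G6=0 → 0; observed 0. Eliminates G4 stuck-at-0, G6 stuck-at-1.
Only G2 stuck-at-0 is consistent with every test.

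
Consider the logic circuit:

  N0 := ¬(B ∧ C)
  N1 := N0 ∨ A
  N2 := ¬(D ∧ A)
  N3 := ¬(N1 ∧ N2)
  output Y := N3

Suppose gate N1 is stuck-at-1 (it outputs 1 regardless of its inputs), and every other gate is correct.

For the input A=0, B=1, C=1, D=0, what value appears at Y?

Propagate with N1 forced: N0=0, N1=1 [stuck-at-1], N2=1, N3=0.
So Y = 0. (Without the fault it would be 1.)

0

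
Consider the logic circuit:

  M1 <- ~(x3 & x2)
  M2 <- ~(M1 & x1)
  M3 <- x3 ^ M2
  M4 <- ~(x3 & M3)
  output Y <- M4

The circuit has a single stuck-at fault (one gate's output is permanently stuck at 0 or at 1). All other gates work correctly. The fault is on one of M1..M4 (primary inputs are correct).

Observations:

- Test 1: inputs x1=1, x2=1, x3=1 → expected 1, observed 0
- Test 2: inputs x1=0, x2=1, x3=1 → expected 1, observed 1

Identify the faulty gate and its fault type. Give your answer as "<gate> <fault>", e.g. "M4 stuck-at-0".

M1 stuck-at-1

Fault-free values for test 1 (x1=1, x2=1, x3=1): M1=0, M2=1, M3=0, M4=1, giving Y=1. Observed 0.
Test 1: faults giving observed 0 are {M1 stuck-at-1, M2 stuck-at-0, M3 stuck-at-1, M4 stuck-at-0}.
Test 2 (x1=0, x2=1, x3=1): fault-free M1=0, M2=1, M3=0, M4=1 → 1; observed 1. Eliminates M2 stuck-at-0, M3 stuck-at-1, M4 stuck-at-0.
Only M1 stuck-at-1 is consistent with every test.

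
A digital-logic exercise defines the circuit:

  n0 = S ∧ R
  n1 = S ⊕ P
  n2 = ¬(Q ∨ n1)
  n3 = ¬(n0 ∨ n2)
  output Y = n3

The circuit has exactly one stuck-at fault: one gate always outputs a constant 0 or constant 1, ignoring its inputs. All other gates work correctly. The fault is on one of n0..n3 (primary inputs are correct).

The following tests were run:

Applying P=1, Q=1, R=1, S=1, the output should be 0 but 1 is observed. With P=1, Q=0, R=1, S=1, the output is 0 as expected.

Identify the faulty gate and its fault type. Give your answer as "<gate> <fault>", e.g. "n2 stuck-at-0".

Fault-free values for test 1 (P=1, Q=1, R=1, S=1): n0=1, n1=0, n2=0, n3=0, giving Y=0. Observed 1.
Test 1: faults giving observed 1 are {n0 stuck-at-0, n3 stuck-at-1}.
Test 2 (P=1, Q=0, R=1, S=1): fault-free n0=1, n1=0, n2=1, n3=0 → 0; observed 0. Eliminates n3 stuck-at-1.
Only n0 stuck-at-0 is consistent with every test.

n0 stuck-at-0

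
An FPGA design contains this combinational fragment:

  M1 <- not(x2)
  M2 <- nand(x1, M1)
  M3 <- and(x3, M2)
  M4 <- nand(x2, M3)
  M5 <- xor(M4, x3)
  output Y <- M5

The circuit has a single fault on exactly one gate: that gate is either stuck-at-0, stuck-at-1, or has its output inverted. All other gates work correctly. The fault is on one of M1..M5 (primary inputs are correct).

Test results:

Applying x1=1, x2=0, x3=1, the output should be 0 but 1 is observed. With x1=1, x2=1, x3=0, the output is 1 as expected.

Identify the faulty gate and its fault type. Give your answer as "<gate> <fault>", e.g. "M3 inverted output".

M5 stuck-at-1

Fault-free values for test 1 (x1=1, x2=0, x3=1): M1=1, M2=0, M3=0, M4=1, M5=0, giving Y=0. Observed 1.
Test 1: faults giving observed 1 are {M4 stuck-at-0, M4 inverted output, M5 stuck-at-1, M5 inverted output}.
Test 2 (x1=1, x2=1, x3=0): fault-free M1=0, M2=1, M3=0, M4=1, M5=1 → 1; observed 1. Eliminates M4 stuck-at-0, M4 inverted output, M5 inverted output.
Only M5 stuck-at-1 is consistent with every test.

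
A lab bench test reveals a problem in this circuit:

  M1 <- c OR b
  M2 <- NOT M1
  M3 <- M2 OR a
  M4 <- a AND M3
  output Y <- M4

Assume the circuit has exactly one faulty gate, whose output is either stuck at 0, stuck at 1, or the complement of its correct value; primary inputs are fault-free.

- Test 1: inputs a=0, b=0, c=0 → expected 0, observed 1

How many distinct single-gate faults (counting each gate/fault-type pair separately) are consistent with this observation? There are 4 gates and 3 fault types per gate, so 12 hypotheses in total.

Fault-free: M1=0, M2=1, M3=1, M4=0 → 0. Observed 1.
  M1 stuck-at-0: output 0 ✗
  M1 stuck-at-1: output 0 ✗
  M1 inverted output: output 0 ✗
  M2 stuck-at-0: output 0 ✗
  M2 stuck-at-1: output 0 ✗
  M2 inverted output: output 0 ✗
  M3 stuck-at-0: output 0 ✗
  M3 stuck-at-1: output 0 ✗
  M3 inverted output: output 0 ✗
  M4 stuck-at-0: output 0 ✗
  M4 stuck-at-1: output 1 ✓
  M4 inverted output: output 1 ✓
Consistent faults: {M4 stuck-at-1, M4 inverted output} — 2 in all.

2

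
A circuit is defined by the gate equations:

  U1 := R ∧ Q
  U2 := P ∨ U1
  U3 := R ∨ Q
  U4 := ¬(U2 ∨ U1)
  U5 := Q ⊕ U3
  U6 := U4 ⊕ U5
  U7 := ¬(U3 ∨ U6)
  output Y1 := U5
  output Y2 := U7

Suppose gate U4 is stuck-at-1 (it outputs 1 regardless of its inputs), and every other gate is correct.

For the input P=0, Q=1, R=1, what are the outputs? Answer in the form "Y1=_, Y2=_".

Propagate with U4 forced: U1=1, U2=1, U3=1, U4=1 [stuck-at-1], U5=0, U6=1, U7=0.
So the outputs are Y1=0, Y2=0. (Same as the fault-free value — the fault is masked on this input.)

Y1=0, Y2=0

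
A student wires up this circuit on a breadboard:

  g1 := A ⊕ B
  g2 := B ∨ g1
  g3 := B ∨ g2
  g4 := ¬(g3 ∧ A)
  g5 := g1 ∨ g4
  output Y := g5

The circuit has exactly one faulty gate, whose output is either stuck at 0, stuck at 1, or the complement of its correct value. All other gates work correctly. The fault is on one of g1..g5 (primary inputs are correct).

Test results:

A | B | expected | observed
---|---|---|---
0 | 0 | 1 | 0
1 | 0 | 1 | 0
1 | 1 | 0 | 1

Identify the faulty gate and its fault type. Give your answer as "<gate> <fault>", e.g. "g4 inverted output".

Fault-free values for test 1 (A=0, B=0): g1=0, g2=0, g3=0, g4=1, g5=1, giving Y=1. Observed 0.
Test 1: faults giving observed 0 are {g4 stuck-at-0, g4 inverted output, g5 stuck-at-0, g5 inverted output}.
Test 2 (A=1, B=0): fault-free g1=1, g2=1, g3=1, g4=0, g5=1 → 1; observed 0. Eliminates g4 stuck-at-0, g4 inverted output.
Test 3 (A=1, B=1): fault-free g1=0, g2=1, g3=1, g4=0, g5=0 → 0; observed 1. Eliminates g5 stuck-at-0.
Only g5 inverted output is consistent with every test.

g5 inverted output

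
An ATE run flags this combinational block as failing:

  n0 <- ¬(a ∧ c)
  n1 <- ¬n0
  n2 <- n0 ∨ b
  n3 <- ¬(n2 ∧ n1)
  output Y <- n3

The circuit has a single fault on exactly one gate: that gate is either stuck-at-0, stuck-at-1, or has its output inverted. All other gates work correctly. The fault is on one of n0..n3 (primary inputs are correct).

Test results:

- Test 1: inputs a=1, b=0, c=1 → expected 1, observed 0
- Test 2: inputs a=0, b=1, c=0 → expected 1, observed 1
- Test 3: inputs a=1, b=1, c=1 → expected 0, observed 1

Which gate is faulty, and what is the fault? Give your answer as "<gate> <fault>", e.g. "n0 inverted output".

Fault-free values for test 1 (a=1, b=0, c=1): n0=0, n1=1, n2=0, n3=1, giving Y=1. Observed 0.
Test 1: faults giving observed 0 are {n2 stuck-at-1, n2 inverted output, n3 stuck-at-0, n3 inverted output}.
Test 2 (a=0, b=1, c=0): fault-free n0=1, n1=0, n2=1, n3=1 → 1; observed 1. Eliminates n3 stuck-at-0, n3 inverted output.
Test 3 (a=1, b=1, c=1): fault-free n0=0, n1=1, n2=1, n3=0 → 0; observed 1. Eliminates n2 stuck-at-1.
Only n2 inverted output is consistent with every test.

n2 inverted output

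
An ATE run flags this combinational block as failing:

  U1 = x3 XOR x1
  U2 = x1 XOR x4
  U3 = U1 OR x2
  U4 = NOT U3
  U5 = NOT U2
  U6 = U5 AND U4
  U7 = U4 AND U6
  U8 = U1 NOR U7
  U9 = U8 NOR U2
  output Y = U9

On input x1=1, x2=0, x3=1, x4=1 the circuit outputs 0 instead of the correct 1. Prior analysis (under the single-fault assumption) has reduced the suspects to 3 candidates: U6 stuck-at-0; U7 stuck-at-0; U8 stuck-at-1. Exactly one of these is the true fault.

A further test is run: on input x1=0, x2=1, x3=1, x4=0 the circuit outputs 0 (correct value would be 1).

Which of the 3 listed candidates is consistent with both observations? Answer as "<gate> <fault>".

U8 stuck-at-1

Evaluate each candidate on input x1=0, x2=1, x3=1, x4=0:
  U6 stuck-at-0: U1=1, U2=0, U3=1, U4=0, U5=1, U6=0 [stuck-at-0], U7=0, U8=0, U9=1 → 1 — eliminated
  U7 stuck-at-0: U1=1, U2=0, U3=1, U4=0, U5=1, U6=0, U7=0 [stuck-at-0], U8=0, U9=1 → 1 — eliminated
  U8 stuck-at-1: U1=1, U2=0, U3=1, U4=0, U5=1, U6=0, U7=0, U8=1 [stuck-at-1], U9=0 → 0 — matches
Only U8 stuck-at-1 reproduces the observed 0.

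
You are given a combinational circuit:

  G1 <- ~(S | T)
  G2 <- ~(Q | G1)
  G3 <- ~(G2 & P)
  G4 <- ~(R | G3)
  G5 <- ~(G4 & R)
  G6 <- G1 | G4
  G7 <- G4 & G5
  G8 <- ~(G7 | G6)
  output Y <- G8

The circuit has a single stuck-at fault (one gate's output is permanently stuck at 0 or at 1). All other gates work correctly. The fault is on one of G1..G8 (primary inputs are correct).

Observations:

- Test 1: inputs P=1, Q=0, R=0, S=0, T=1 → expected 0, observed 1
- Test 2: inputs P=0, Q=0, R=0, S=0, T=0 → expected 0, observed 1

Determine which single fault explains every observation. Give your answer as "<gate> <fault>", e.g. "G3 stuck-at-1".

Fault-free values for test 1 (P=1, Q=0, R=0, S=0, T=1): G1=0, G2=1, G3=0, G4=1, G5=1, G6=1, G7=1, G8=0, giving Y=0. Observed 1.
Test 1: faults giving observed 1 are {G2 stuck-at-0, G3 stuck-at-1, G4 stuck-at-0, G8 stuck-at-1}.
Test 2 (P=0, Q=0, R=0, S=0, T=0): fault-free G1=1, G2=0, G3=1, G4=0, G5=1, G6=1, G7=0, G8=0 → 0; observed 1. Eliminates G2 stuck-at-0, G3 stuck-at-1, G4 stuck-at-0.
Only G8 stuck-at-1 is consistent with every test.

G8 stuck-at-1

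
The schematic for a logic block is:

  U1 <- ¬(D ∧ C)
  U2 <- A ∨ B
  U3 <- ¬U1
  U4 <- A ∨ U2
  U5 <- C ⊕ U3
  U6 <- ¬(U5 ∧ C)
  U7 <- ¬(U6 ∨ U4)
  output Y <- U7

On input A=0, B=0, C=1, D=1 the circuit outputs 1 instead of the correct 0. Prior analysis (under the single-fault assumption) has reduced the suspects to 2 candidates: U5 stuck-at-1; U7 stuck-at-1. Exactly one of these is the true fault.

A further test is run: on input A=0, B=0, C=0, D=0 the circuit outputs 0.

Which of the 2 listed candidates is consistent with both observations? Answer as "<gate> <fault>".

U5 stuck-at-1

Evaluate each candidate on input A=0, B=0, C=0, D=0:
  U5 stuck-at-1: U1=1, U2=0, U3=0, U4=0, U5=1 [stuck-at-1], U6=1, U7=0 → 0 — matches
  U7 stuck-at-1: U1=1, U2=0, U3=0, U4=0, U5=0, U6=1, U7=1 [stuck-at-1] → 1 — eliminated
Only U5 stuck-at-1 reproduces the observed 0.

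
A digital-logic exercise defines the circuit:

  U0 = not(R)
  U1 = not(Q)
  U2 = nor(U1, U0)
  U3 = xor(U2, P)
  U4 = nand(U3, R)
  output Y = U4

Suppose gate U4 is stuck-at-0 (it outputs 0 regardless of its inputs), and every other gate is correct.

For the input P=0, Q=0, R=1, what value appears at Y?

Propagate with U4 forced: U0=0, U1=1, U2=0, U3=0, U4=0 [stuck-at-0].
So Y = 0. (Without the fault it would be 1.)

0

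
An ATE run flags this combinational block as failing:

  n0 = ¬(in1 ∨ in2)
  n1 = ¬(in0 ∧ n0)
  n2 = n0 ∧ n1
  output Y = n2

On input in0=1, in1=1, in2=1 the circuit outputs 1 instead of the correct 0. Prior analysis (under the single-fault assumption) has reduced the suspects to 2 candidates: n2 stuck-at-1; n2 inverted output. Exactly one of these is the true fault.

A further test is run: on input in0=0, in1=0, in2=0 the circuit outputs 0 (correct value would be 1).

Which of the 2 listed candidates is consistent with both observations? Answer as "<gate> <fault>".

Evaluate each candidate on input in0=0, in1=0, in2=0:
  n2 stuck-at-1: n0=1, n1=1, n2=1 [stuck-at-1] → 1 — eliminated
  n2 inverted output: n0=1, n1=1, n2=0 [inverted output] → 0 — matches
Only n2 inverted output reproduces the observed 0.

n2 inverted output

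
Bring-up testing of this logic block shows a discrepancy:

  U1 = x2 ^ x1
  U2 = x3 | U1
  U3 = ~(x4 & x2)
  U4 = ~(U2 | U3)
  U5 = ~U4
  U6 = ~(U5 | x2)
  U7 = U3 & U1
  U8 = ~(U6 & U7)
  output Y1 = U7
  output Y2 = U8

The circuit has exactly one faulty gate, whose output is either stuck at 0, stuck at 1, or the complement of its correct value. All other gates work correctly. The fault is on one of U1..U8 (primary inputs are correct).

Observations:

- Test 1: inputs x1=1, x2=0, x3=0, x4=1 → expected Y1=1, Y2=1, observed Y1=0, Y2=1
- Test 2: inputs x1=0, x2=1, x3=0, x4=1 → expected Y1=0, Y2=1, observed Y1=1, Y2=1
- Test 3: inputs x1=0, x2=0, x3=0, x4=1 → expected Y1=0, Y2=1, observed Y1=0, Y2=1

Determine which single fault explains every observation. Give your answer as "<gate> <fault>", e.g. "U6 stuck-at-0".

U3 inverted output

Fault-free values for test 1 (x1=1, x2=0, x3=0, x4=1): U1=1, U2=1, U3=1, U4=0, U5=1, U6=0, U7=1, U8=1, giving Y1=1, Y2=1. Observed Y1=0, Y2=1.
Test 1: faults giving observed Y1=0, Y2=1 are {U1 stuck-at-0, U1 inverted output, U3 stuck-at-0, U3 inverted output, U7 stuck-at-0, U7 inverted output}.
Test 2 (x1=0, x2=1, x3=0, x4=1): fault-free U1=1, U2=1, U3=0, U4=0, U5=1, U6=0, U7=0, U8=1 → Y1=0, Y2=1; observed Y1=1, Y2=1. Eliminates U1 stuck-at-0, U1 inverted output, U3 stuck-at-0, U7 stuck-at-0.
Test 3 (x1=0, x2=0, x3=0, x4=1): fault-free U1=0, U2=0, U3=1, U4=0, U5=1, U6=0, U7=0, U8=1 → Y1=0, Y2=1; observed Y1=0, Y2=1. Eliminates U7 inverted output.
Only U3 inverted output is consistent with every test.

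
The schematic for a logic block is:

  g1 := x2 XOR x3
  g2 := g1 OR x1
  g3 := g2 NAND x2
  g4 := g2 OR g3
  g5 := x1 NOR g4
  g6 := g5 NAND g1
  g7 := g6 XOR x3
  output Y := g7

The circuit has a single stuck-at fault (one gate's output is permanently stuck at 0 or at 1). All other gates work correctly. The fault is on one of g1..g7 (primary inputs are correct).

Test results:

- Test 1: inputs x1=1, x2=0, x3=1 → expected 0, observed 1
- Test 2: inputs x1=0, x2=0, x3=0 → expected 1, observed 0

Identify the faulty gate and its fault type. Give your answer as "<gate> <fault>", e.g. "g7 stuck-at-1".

Fault-free values for test 1 (x1=1, x2=0, x3=1): g1=1, g2=1, g3=1, g4=1, g5=0, g6=1, g7=0, giving Y=0. Observed 1.
Test 1: faults giving observed 1 are {g5 stuck-at-1, g6 stuck-at-0, g7 stuck-at-1}.
Test 2 (x1=0, x2=0, x3=0): fault-free g1=0, g2=0, g3=1, g4=1, g5=0, g6=1, g7=1 → 1; observed 0. Eliminates g5 stuck-at-1, g7 stuck-at-1.
Only g6 stuck-at-0 is consistent with every test.

g6 stuck-at-0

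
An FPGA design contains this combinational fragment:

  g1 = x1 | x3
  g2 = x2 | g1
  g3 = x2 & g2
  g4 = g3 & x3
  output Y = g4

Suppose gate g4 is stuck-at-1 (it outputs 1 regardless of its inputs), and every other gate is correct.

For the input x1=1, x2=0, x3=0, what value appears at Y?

Propagate with g4 forced: g1=1, g2=1, g3=0, g4=1 [stuck-at-1].
So Y = 1. (Without the fault it would be 0.)

1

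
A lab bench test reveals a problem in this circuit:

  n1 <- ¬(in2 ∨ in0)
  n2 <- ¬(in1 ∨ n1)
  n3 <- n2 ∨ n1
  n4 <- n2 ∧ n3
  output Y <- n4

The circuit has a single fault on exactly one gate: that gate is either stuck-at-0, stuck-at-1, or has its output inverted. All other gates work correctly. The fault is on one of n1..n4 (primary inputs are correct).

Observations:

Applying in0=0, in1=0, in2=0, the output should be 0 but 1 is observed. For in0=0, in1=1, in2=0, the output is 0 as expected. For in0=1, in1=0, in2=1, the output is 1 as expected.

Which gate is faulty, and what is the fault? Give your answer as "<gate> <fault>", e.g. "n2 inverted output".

n1 stuck-at-0

Fault-free values for test 1 (in0=0, in1=0, in2=0): n1=1, n2=0, n3=1, n4=0, giving Y=0. Observed 1.
Test 1: faults giving observed 1 are {n1 stuck-at-0, n1 inverted output, n2 stuck-at-1, n2 inverted output, n4 stuck-at-1, n4 inverted output}.
Test 2 (in0=0, in1=1, in2=0): fault-free n1=1, n2=0, n3=1, n4=0 → 0; observed 0. Eliminates n2 stuck-at-1, n2 inverted output, n4 stuck-at-1, n4 inverted output.
Test 3 (in0=1, in1=0, in2=1): fault-free n1=0, n2=1, n3=1, n4=1 → 1; observed 1. Eliminates n1 inverted output.
Only n1 stuck-at-0 is consistent with every test.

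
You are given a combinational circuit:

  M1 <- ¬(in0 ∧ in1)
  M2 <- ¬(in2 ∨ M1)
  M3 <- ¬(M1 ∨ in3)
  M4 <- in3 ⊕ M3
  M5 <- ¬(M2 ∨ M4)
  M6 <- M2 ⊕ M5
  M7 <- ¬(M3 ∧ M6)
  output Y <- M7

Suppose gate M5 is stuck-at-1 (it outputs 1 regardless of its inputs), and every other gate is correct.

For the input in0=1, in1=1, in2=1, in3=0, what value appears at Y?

0

Propagate with M5 forced: M1=0, M2=0, M3=1, M4=1, M5=1 [stuck-at-1], M6=1, M7=0.
So Y = 0. (Without the fault it would be 1.)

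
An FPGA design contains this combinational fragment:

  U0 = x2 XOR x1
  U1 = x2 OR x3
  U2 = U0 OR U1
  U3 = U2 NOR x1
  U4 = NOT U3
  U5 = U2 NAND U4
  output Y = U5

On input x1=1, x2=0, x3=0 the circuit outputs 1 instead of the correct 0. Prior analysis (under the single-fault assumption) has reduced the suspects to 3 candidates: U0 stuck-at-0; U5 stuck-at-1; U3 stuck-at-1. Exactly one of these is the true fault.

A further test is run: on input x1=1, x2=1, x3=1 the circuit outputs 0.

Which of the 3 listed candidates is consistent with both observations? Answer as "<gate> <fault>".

U0 stuck-at-0

Evaluate each candidate on input x1=1, x2=1, x3=1:
  U0 stuck-at-0: U0=0 [stuck-at-0], U1=1, U2=1, U3=0, U4=1, U5=0 → 0 — matches
  U5 stuck-at-1: U0=0, U1=1, U2=1, U3=0, U4=1, U5=1 [stuck-at-1] → 1 — eliminated
  U3 stuck-at-1: U0=0, U1=1, U2=1, U3=1 [stuck-at-1], U4=0, U5=1 → 1 — eliminated
Only U0 stuck-at-0 reproduces the observed 0.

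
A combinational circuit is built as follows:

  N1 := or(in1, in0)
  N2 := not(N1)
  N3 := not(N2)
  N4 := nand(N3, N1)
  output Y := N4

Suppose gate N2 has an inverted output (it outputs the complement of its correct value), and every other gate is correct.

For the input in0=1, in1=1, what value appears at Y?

1

Propagate with N2 forced: N1=1, N2=1 [inverted output], N3=0, N4=1.
So Y = 1. (Without the fault it would be 0.)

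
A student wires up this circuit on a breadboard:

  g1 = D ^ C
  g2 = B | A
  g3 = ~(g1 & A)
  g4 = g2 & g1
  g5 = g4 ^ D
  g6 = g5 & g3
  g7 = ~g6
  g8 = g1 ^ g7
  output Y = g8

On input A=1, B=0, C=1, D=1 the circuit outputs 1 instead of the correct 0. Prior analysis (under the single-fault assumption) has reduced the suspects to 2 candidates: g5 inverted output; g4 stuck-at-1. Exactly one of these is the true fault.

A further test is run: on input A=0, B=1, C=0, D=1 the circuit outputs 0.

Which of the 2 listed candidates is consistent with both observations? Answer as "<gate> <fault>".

g4 stuck-at-1

Evaluate each candidate on input A=0, B=1, C=0, D=1:
  g5 inverted output: g1=1, g2=1, g3=1, g4=1, g5=1 [inverted output], g6=1, g7=0, g8=1 → 1 — eliminated
  g4 stuck-at-1: g1=1, g2=1, g3=1, g4=1 [stuck-at-1], g5=0, g6=0, g7=1, g8=0 → 0 — matches
Only g4 stuck-at-1 reproduces the observed 0.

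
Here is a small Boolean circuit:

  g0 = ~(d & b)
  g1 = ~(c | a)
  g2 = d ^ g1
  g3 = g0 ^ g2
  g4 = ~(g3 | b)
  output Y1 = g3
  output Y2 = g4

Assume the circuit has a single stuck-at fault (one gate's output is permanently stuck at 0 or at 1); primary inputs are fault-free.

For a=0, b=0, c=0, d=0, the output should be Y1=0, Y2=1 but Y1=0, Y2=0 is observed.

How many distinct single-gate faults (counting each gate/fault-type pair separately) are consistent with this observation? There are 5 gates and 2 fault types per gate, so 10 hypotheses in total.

1

Fault-free: g0=1, g1=1, g2=1, g3=0, g4=1 → Y1=0, Y2=1. Observed Y1=0, Y2=0.
  g0 stuck-at-0: output Y1=1, Y2=0 ✗
  g0 stuck-at-1: output Y1=0, Y2=1 ✗
  g1 stuck-at-0: output Y1=1, Y2=0 ✗
  g1 stuck-at-1: output Y1=0, Y2=1 ✗
  g2 stuck-at-0: output Y1=1, Y2=0 ✗
  g2 stuck-at-1: output Y1=0, Y2=1 ✗
  g3 stuck-at-0: output Y1=0, Y2=1 ✗
  g3 stuck-at-1: output Y1=1, Y2=0 ✗
  g4 stuck-at-0: output Y1=0, Y2=0 ✓
  g4 stuck-at-1: output Y1=0, Y2=1 ✗
Consistent faults: {g4 stuck-at-0} — 1 in all.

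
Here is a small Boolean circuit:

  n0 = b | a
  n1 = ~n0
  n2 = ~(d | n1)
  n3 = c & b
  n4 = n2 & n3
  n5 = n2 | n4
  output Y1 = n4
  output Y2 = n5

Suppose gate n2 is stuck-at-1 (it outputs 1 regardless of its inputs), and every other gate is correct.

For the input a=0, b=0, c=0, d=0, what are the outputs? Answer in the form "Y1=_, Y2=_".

Propagate with n2 forced: n0=0, n1=1, n2=1 [stuck-at-1], n3=0, n4=0, n5=1.
So the outputs are Y1=0, Y2=1. (Without the fault they would be Y1=0, Y2=0.)

Y1=0, Y2=1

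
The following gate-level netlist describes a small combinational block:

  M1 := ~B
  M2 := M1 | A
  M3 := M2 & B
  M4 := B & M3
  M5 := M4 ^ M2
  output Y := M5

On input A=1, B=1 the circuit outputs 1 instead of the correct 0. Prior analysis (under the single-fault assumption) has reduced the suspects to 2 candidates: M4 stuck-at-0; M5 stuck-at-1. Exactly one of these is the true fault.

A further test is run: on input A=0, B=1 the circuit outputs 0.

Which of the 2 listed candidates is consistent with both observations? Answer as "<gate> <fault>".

Evaluate each candidate on input A=0, B=1:
  M4 stuck-at-0: M1=0, M2=0, M3=0, M4=0 [stuck-at-0], M5=0 → 0 — matches
  M5 stuck-at-1: M1=0, M2=0, M3=0, M4=0, M5=1 [stuck-at-1] → 1 — eliminated
Only M4 stuck-at-0 reproduces the observed 0.

M4 stuck-at-0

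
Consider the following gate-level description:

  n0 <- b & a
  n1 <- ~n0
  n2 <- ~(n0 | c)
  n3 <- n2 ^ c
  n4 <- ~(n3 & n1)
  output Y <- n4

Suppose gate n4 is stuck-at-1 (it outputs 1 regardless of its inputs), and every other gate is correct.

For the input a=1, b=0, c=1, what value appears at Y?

Propagate with n4 forced: n0=0, n1=1, n2=0, n3=1, n4=1 [stuck-at-1].
So Y = 1. (Without the fault it would be 0.)

1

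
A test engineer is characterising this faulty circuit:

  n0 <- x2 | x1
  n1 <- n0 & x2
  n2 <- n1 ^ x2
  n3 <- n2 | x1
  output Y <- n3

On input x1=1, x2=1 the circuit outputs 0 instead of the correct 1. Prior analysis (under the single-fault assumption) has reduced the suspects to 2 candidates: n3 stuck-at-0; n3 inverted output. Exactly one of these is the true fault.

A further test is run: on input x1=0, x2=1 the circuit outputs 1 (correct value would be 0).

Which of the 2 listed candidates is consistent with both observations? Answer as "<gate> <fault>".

n3 inverted output

Evaluate each candidate on input x1=0, x2=1:
  n3 stuck-at-0: n0=1, n1=1, n2=0, n3=0 [stuck-at-0] → 0 — eliminated
  n3 inverted output: n0=1, n1=1, n2=0, n3=1 [inverted output] → 1 — matches
Only n3 inverted output reproduces the observed 1.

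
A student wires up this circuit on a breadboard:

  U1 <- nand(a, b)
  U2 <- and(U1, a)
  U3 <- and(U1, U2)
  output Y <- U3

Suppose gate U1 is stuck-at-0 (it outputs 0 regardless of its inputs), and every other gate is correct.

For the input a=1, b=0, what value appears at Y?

0

Propagate with U1 forced: U1=0 [stuck-at-0], U2=0, U3=0.
So Y = 0. (Without the fault it would be 1.)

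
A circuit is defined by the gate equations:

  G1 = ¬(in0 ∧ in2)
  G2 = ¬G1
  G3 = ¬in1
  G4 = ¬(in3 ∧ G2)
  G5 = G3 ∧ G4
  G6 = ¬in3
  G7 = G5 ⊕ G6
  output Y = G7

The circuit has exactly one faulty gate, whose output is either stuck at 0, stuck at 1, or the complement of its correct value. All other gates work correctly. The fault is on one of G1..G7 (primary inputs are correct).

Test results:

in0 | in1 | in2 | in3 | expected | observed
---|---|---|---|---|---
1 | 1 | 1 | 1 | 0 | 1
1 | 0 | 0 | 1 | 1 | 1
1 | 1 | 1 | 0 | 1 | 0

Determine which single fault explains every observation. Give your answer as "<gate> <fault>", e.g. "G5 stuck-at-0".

Fault-free values for test 1 (in0=1, in1=1, in2=1, in3=1): G1=0, G2=1, G3=0, G4=0, G5=0, G6=0, G7=0, giving Y=0. Observed 1.
Test 1: faults giving observed 1 are {G5 stuck-at-1, G5 inverted output, G6 stuck-at-1, G6 inverted output, G7 stuck-at-1, G7 inverted output}.
Test 2 (in0=1, in1=0, in2=0, in3=1): fault-free G1=1, G2=0, G3=1, G4=1, G5=1, G6=0, G7=1 → 1; observed 1. Eliminates G5 inverted output, G6 stuck-at-1, G6 inverted output, G7 inverted output.
Test 3 (in0=1, in1=1, in2=1, in3=0): fault-free G1=0, G2=1, G3=0, G4=1, G5=0, G6=1, G7=1 → 1; observed 0. Eliminates G7 stuck-at-1.
Only G5 stuck-at-1 is consistent with every test.

G5 stuck-at-1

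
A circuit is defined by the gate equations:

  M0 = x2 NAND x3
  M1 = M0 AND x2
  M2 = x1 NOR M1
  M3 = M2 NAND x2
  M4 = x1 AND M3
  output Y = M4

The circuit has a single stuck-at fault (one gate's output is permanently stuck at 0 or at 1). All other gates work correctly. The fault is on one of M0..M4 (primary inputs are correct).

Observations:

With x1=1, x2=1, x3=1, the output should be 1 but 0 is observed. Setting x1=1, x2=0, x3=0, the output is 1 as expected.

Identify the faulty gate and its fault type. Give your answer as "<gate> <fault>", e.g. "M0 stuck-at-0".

Fault-free values for test 1 (x1=1, x2=1, x3=1): M0=0, M1=0, M2=0, M3=1, M4=1, giving Y=1. Observed 0.
Test 1: faults giving observed 0 are {M2 stuck-at-1, M3 stuck-at-0, M4 stuck-at-0}.
Test 2 (x1=1, x2=0, x3=0): fault-free M0=1, M1=0, M2=0, M3=1, M4=1 → 1; observed 1. Eliminates M3 stuck-at-0, M4 stuck-at-0.
Only M2 stuck-at-1 is consistent with every test.

M2 stuck-at-1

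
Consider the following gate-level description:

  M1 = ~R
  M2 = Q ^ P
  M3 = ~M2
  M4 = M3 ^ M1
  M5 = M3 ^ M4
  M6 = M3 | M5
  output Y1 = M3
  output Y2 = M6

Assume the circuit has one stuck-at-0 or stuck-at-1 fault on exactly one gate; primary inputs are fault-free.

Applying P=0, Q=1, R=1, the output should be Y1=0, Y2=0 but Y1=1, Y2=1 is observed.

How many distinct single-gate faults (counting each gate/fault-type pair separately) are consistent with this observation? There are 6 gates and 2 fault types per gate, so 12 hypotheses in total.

2

Fault-free: M1=0, M2=1, M3=0, M4=0, M5=0, M6=0 → Y1=0, Y2=0. Observed Y1=1, Y2=1.
  M1 stuck-at-0: output Y1=0, Y2=0 ✗
  M1 stuck-at-1: output Y1=0, Y2=1 ✗
  M2 stuck-at-0: output Y1=1, Y2=1 ✓
  M2 stuck-at-1: output Y1=0, Y2=0 ✗
  M3 stuck-at-0: output Y1=0, Y2=0 ✗
  M3 stuck-at-1: output Y1=1, Y2=1 ✓
  M4 stuck-at-0: output Y1=0, Y2=0 ✗
  M4 stuck-at-1: output Y1=0, Y2=1 ✗
  M5 stuck-at-0: output Y1=0, Y2=0 ✗
  M5 stuck-at-1: output Y1=0, Y2=1 ✗
  M6 stuck-at-0: output Y1=0, Y2=0 ✗
  M6 stuck-at-1: output Y1=0, Y2=1 ✗
Consistent faults: {M2 stuck-at-0, M3 stuck-at-1} — 2 in all.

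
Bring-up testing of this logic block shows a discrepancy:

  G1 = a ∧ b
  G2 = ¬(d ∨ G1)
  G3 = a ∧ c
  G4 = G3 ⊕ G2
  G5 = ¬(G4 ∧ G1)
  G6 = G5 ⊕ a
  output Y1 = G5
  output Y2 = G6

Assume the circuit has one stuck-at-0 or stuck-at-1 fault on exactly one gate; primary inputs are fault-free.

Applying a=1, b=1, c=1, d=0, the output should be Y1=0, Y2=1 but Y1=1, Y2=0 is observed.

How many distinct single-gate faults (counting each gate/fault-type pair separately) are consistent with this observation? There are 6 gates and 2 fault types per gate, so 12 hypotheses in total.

5

Fault-free: G1=1, G2=0, G3=1, G4=1, G5=0, G6=1 → Y1=0, Y2=1. Observed Y1=1, Y2=0.
  G1 stuck-at-0: output Y1=1, Y2=0 ✓
  G1 stuck-at-1: output Y1=0, Y2=1 ✗
  G2 stuck-at-0: output Y1=0, Y2=1 ✗
  G2 stuck-at-1: output Y1=1, Y2=0 ✓
  G3 stuck-at-0: output Y1=1, Y2=0 ✓
  G3 stuck-at-1: output Y1=0, Y2=1 ✗
  G4 stuck-at-0: output Y1=1, Y2=0 ✓
  G4 stuck-at-1: output Y1=0, Y2=1 ✗
  G5 stuck-at-0: output Y1=0, Y2=1 ✗
  G5 stuck-at-1: output Y1=1, Y2=0 ✓
  G6 stuck-at-0: output Y1=0, Y2=0 ✗
  G6 stuck-at-1: output Y1=0, Y2=1 ✗
Consistent faults: {G1 stuck-at-0, G2 stuck-at-1, G3 stuck-at-0, G4 stuck-at-0, G5 stuck-at-1} — 5 in all.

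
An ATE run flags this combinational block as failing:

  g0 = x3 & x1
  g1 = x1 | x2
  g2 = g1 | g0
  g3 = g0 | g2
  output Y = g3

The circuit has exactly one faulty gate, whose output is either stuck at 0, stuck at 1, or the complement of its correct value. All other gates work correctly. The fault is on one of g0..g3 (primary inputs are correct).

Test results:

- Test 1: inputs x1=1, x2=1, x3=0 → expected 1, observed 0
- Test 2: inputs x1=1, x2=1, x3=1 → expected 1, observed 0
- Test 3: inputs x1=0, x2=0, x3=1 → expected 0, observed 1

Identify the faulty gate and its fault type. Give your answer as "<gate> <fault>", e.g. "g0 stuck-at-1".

Fault-free values for test 1 (x1=1, x2=1, x3=0): g0=0, g1=1, g2=1, g3=1, giving Y=1. Observed 0.
Test 1: faults giving observed 0 are {g1 stuck-at-0, g1 inverted output, g2 stuck-at-0, g2 inverted output, g3 stuck-at-0, g3 inverted output}.
Test 2 (x1=1, x2=1, x3=1): fault-free g0=1, g1=1, g2=1, g3=1 → 1; observed 0. Eliminates g1 stuck-at-0, g1 inverted output, g2 stuck-at-0, g2 inverted output.
Test 3 (x1=0, x2=0, x3=1): fault-free g0=0, g1=0, g2=0, g3=0 → 0; observed 1. Eliminates g3 stuck-at-0.
Only g3 inverted output is consistent with every test.

g3 inverted output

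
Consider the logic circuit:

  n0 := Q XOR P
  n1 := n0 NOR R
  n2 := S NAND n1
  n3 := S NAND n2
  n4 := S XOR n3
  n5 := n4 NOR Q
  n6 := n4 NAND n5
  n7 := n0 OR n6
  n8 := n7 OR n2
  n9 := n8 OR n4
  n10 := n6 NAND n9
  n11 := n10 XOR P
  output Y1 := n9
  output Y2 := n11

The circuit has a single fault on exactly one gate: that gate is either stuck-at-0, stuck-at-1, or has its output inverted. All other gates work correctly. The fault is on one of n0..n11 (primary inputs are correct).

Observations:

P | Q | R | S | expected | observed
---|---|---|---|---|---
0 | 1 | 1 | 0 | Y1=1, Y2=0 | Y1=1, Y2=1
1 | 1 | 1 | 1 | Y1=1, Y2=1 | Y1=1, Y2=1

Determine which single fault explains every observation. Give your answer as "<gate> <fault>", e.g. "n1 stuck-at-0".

Fault-free values for test 1 (P=0, Q=1, R=1, S=0): n0=1, n1=0, n2=1, n3=1, n4=1, n5=0, n6=1, n7=1, n8=1, n9=1, n10=0, n11=0, giving Y1=1, Y2=0. Observed Y1=1, Y2=1.
Test 1: faults giving observed Y1=1, Y2=1 are {n5 stuck-at-1, n5 inverted output, n6 stuck-at-0, n6 inverted output, n10 stuck-at-1, n10 inverted output, n11 stuck-at-1, n11 inverted output}.
Test 2 (P=1, Q=1, R=1, S=1): fault-free n0=0, n1=0, n2=1, n3=0, n4=1, n5=0, n6=1, n7=1, n8=1, n9=1, n10=0, n11=1 → Y1=1, Y2=1; observed Y1=1, Y2=1. Eliminates n5 stuck-at-1, n5 inverted output, n6 stuck-at-0, n6 inverted output, n10 stuck-at-1, n10 inverted output, n11 inverted output.
Only n11 stuck-at-1 is consistent with every test.

n11 stuck-at-1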